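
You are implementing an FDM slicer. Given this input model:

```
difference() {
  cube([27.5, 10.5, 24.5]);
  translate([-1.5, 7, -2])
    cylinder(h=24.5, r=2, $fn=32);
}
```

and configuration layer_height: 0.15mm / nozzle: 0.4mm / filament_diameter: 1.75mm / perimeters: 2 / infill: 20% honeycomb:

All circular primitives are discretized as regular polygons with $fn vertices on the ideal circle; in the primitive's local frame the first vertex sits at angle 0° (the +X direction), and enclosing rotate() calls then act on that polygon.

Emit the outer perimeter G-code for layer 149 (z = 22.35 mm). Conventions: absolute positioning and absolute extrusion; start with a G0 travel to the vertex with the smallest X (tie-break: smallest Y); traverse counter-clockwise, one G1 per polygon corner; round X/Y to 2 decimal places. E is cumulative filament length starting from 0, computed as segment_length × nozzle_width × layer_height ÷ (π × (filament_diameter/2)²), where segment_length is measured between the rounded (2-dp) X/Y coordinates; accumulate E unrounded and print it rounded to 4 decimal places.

At z = 22.35 mm: the cube (footprint 27.5×10.5) is included at this height; the cylinder at (-1.5, 7): section is a regular 32-gon, circumradius r=2; Taking the first minus the rest: starting from the 27.5×10.5 cube, the r=2 cylinder at (-1.5, 7) partially overlaps it — only the 0.89 mm² overlap (of its 12.49 mm²) is removed, clipping the outline — 1 connected region. The outline is a single polygon with 13 vertices. Extrusion per mm of travel: 0.4 × 0.15 / (π × 0.875²) = 0.024945. Accumulating E over each segment gives final E = 1.9020.

G0 X0.00 Y0.00 Z22.35
G1 X27.50 Y0.00 E0.6860
G1 X27.50 Y10.50 E0.9479
G1 X0.00 Y10.50 E1.6339
G1 X0.00 Y8.31 E1.6885
G1 X0.16 Y8.11 E1.6949
G1 X0.35 Y7.77 E1.7046
G1 X0.46 Y7.39 E1.7145
G1 X0.50 Y7.00 E1.7243
G1 X0.46 Y6.61 E1.7341
G1 X0.35 Y6.23 E1.7439
G1 X0.16 Y5.89 E1.7537
G1 X0.00 Y5.69 E1.7600
G1 X0.00 Y0.00 E1.9020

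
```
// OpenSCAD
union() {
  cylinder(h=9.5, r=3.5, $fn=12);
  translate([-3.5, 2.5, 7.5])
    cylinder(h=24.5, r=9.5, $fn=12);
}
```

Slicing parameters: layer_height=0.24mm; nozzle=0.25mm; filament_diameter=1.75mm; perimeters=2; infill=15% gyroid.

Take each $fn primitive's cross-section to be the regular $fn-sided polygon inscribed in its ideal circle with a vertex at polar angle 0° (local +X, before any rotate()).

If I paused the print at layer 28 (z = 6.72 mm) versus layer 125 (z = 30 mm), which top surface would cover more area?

layer 125 (z = 30 mm)

Layer 28 (z = 6.72): the cylinder: section is a regular 12-gon, circumradius r=3.5 (area = (12/2)·3.500²·sin(360°/12) = 36.75 mm²); the cylinder at (-3.5, 2.5) does not reach this height (z outside [7.5, 32]); Combining (union): only the r=3.5 cylinder is present, so the union is just that shape — area = 36.75 mm². So its area = 36.75 mm². Layer 125 (z = 30): the cylinder does not reach this height (z outside [0, 9.5]); the r=9.5 cylinder at (-3.5, 2.5) gives a regular 12-gon of circumradius 9.5 (constant along its height) (area = (12/2)·9.500²·sin(360°/12) = 270.75 mm²); Merging all regions: only the r=9.5 cylinder at (-3.5, 2.5) is present, so the union is just that shape — area = 270.75 mm². So its area = 270.75 mm². Layer 125 is larger (270.75 vs 36.75 mm²).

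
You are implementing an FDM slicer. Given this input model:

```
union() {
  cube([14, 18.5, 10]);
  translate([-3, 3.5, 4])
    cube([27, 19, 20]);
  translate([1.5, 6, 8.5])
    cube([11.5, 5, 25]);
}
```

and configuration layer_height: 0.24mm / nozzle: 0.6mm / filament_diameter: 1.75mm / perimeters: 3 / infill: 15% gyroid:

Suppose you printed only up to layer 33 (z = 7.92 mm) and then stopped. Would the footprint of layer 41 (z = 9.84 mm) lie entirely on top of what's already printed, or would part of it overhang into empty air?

entirely on top

Compare the two slices. At z = 7.92: the cube is present — its section is the full 14×18.5 rectangle (area 259.00 mm²); the 27×19 cube at (-3, 3.5) contributes its full rectangle (area 513.00 mm²); the cube at (1.5, 6) is absent (z outside [8.5, 33.5]); Combining (union): the regions partially overlap — summed areas 772.00 mm² minus the doubly-counted overlap 210.00 mm² gives 562.00 mm² — area = 562.00 mm². At z = 9.84: the cube (footprint 14×18.5) is included at this height (area 259.00 mm²); the cube at (-3, 3.5) is present — its section is the full 27×19 rectangle (area 513.00 mm²); the 11.5×5 cube at (1.5, 6) contributes its full rectangle (area 57.50 mm²); Taking the union: the regions partially overlap — summed areas 829.50 mm² minus the doubly-counted overlap 267.50 mm² gives 562.00 mm² — area = 562.00 mm². Checking containment: the cross-section at z = 9.84 is a subset of the cross-section at z = 7.92.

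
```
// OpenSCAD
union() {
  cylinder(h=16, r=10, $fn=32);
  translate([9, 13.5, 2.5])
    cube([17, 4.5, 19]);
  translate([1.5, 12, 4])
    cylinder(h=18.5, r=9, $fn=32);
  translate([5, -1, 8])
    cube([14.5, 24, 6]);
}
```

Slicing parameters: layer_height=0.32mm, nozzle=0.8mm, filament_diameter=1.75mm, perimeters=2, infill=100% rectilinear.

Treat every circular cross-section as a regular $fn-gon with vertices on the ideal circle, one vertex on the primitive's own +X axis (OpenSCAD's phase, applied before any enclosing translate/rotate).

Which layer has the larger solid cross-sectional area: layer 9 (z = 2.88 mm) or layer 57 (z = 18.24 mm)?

Layer 9 (z = 2.88): the cylinder: section is a regular 32-gon, circumradius r=10 (area = (32/2)·10.000²·sin(360°/32) = 312.14 mm²); the cube at (9, 13.5) (footprint 17×4.5) is included at this height (area 76.50 mm²); the cylinder at (1.5, 12) is not intersected at this z (z outside [4, 22.5]); the cube at (5, -1) does not reach this height (z outside [8, 14]); Taking the union: the 2 present regions are separate (no shared area or edge), so areas and boundary lengths simply add and each stays a separate island — area = 388.64 mm². So its area = 388.64 mm². Layer 57 (z = 18.24): the cylinder does not reach this height (z outside [0, 16]); the 17×4.5 cube at (9, 13.5) contributes its full rectangle (area 76.50 mm²); the r=9 cylinder at (1.5, 12) contributes a regular 32-gon of circumradius 9 (area = (32/2)·9.000²·sin(360°/32) = 252.84 mm²); the cube at (5, -1) is absent (z outside [8, 14]); Combining (union): the regions partially overlap — summed areas 329.34 mm² minus the doubly-counted overlap 2.77 mm² gives 326.56 mm² — area = 326.56 mm². So its area = 326.56 mm². Layer 9 is larger (388.64 vs 326.56 mm²).

layer 9 (z = 2.88 mm)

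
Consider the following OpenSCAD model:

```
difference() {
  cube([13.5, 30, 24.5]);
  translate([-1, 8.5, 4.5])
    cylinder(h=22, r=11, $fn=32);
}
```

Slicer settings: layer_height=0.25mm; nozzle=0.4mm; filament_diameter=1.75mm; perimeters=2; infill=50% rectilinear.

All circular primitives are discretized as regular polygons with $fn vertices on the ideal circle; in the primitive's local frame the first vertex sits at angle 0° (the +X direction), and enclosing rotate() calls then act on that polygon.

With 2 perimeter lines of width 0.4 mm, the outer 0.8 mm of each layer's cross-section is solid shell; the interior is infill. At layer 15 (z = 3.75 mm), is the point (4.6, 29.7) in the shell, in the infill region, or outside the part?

At z = 3.75 mm: the cube (footprint 13.5×30) is included at this height; the cylinder at (-1, 8.5) does not reach this height (z outside [4.5, 26.5]); Subtracting the remaining from the first: none of the subtracted shapes is present at this height, so the 13.5×30 cube is unchanged — 1 connected region. Overall, the cross-section is a single solid region. The nearest boundary edge runs (13.50, 30.00)→(0.00, 30.00); distance from the point to it = 0.30 mm. The point is inside the cross-section, 0.30 mm from the nearest boundary — within the 0.8 mm shell band (2 × 0.4).

shell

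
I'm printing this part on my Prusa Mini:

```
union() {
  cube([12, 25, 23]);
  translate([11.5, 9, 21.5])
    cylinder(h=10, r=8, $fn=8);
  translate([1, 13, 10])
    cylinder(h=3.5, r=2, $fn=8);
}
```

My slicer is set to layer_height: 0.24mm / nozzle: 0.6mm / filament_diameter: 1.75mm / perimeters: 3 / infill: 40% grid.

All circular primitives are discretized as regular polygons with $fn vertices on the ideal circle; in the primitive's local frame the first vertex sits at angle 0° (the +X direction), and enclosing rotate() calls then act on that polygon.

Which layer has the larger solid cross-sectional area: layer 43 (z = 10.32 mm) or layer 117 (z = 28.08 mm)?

Layer 43 (z = 10.32): the 12×25 cube contributes its full rectangle (area 300.00 mm²); the cylinder at (11.5, 9) does not reach this height (z outside [21.5, 31.5]); the cylinder at (1, 13): section is a regular 8-gon, circumradius r=2 (area = (8/2)·2.000²·sin(360°/8) = 11.31 mm²); Merging all regions: the regions partially overlap — summed areas 311.31 mm² minus the doubly-counted overlap 9.24 mm² gives 302.07 mm² — area = 302.07 mm². So its area = 302.07 mm². Layer 117 (z = 28.08): the cube does not reach this height (z outside [0, 23]); the r=8 cylinder at (11.5, 9) contributes a regular 8-gon of circumradius 8 (area = (8/2)·8.000²·sin(360°/8) = 181.02 mm²); the cylinder at (1, 13) is not intersected at this z (z outside [10, 13.5]); Taking the union: only the r=8 cylinder at (11.5, 9) is present, so the union is just that shape — area = 181.02 mm². So its area = 181.02 mm². Layer 43 is larger (302.07 vs 181.02 mm²).

layer 43 (z = 10.32 mm)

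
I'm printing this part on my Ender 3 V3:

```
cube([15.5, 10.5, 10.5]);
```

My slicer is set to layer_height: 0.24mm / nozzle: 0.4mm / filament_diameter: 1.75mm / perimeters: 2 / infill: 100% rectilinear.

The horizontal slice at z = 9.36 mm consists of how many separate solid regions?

At z = 9.36 mm: the 15.5×10.5 cube contributes its full rectangle. The result has 1 disconnected region.

1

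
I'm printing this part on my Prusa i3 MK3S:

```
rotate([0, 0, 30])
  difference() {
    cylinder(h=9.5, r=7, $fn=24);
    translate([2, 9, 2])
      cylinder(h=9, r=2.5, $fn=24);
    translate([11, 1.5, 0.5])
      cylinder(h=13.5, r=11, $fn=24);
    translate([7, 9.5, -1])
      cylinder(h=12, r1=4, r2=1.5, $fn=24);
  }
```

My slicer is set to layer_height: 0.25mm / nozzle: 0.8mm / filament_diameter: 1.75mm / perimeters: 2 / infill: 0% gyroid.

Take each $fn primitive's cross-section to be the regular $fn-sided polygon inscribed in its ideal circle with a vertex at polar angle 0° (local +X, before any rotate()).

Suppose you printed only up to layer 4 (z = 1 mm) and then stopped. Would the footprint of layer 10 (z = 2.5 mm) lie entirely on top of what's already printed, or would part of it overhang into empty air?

Compare the two slices. At z = 1: the cylinder: section is a regular 24-gon, circumradius r=7 (area = (24/2)·7.000²·sin(360°/24) = 152.19 mm²); the cylinder at (2, 9) is absent (z outside [2, 11]); the cylinder at (11, 1.5): section is a regular 24-gon, circumradius r=11 (area = (24/2)·11.000²·sin(360°/24) = 375.81 mm²); the cone at (7, 9.5) contributes a regular 24-gon of circumradius 3.583 (interpolated between r1=4 and r2=1.5 at t=0.167) (area = (24/2)·3.583²·sin(360°/24) = 39.88 mm²); After the difference (first − rest): starting from the r=7 cylinder (152.19 mm²), the r=11 cylinder at (11, 1.5) partially overlaps it — only the 63.54 mm² overlap (of its 375.81 mm²) is removed, clipping the outline; the cone at (7, 9.5) misses the remaining region (no effect) — area = 88.64 mm²; (rotated 30° about Z; rotation is an isometry so areas/perimeters/island counts are preserved). At z = 2.5: the r=7 cylinder gives a regular 24-gon of circumradius 7 (constant along its height) (area = (24/2)·7.000²·sin(360°/24) = 152.19 mm²); the cylinder at (2, 9): section is a regular 24-gon, circumradius r=2.5 (area = (24/2)·2.500²·sin(360°/24) = 19.41 mm²); the r=11 cylinder at (11, 1.5) contributes a regular 24-gon of circumradius 11 (area = (24/2)·11.000²·sin(360°/24) = 375.81 mm²); the cone at (7, 9.5) contributes a regular 24-gon of circumradius 3.271 (interpolated between r1=4 and r2=1.5 at t=0.292) (area = (24/2)·3.271²·sin(360°/24) = 33.23 mm²); Taking the first minus the rest: starting from the r=7 cylinder (152.19 mm²), the r=2.5 cylinder at (2, 9) partially overlaps it — only the 0.27 mm² overlap (of its 19.41 mm²) is removed, clipping the outline; the r=11 cylinder at (11, 1.5) partially overlaps it — only the 63.36 mm² overlap (of its 375.81 mm²) is removed, clipping the outline; the cone at (7, 9.5) misses the remaining region (no effect) — area = 88.55 mm²; (rotated 30° about Z; rotation is an isometry so areas/perimeters/island counts are preserved). Checking containment: the cross-section at z = 2.5 is a subset of the cross-section at z = 1.

entirely on top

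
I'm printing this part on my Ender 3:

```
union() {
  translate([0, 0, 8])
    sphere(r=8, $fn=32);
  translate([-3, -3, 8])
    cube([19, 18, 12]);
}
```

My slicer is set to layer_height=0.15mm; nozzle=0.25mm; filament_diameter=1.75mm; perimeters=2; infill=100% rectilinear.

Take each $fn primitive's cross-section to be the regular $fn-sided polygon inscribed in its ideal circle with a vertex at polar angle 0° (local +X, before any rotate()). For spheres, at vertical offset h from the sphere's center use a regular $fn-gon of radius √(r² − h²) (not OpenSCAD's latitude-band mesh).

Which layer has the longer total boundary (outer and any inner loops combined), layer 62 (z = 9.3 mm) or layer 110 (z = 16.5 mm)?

Layer 62 (z = 9.3): the r=8 sphere slices to a regular 32-gon of circumradius 7.894 (√(r²−h²) with h=1.3 from center) (perimeter = 2·32·7.894·sin(180°/32) = 49.52 mm); the cube at (-3, -3) (footprint 19×18) is included at this height (perimeter 74.00 mm); Combining (union): the regions partially overlap (shared area 103.66 mm²), so the edge portions inside another operand are dropped and the merged outline is re-measured after clipping — boundary = 84.39 mm. So its perimeter = 84.39 mm. Layer 110 (z = 16.5): the sphere does not reach this height (|z−center|=8.500 > r=8); the cube at (-3, -3) (footprint 19×18) is included at this height (perimeter 74.00 mm); Combining (union): only the 19×18 cube at (-3, -3) is present, so the union is just that shape — boundary = 74.00 mm. So its perimeter = 74.00 mm. Layer 62 is larger (84.39 vs 74.00 mm).

layer 62 (z = 9.3 mm)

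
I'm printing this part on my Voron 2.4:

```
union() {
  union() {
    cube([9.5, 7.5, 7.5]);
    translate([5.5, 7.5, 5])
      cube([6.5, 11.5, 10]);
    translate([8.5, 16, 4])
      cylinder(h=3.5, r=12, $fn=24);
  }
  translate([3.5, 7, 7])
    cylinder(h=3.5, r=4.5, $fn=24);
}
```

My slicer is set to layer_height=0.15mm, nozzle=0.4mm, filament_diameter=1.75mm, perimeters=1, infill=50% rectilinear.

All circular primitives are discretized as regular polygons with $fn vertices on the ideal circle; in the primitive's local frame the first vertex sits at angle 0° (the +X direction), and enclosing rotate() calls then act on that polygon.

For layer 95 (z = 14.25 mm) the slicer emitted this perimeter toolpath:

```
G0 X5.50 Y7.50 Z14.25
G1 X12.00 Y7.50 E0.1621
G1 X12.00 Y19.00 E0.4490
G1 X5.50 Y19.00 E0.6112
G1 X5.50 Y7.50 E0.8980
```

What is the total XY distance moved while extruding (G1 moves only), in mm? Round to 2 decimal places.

36.00 mm

Sum the Euclidean lengths of each G1 segment: total = 36.00 mm.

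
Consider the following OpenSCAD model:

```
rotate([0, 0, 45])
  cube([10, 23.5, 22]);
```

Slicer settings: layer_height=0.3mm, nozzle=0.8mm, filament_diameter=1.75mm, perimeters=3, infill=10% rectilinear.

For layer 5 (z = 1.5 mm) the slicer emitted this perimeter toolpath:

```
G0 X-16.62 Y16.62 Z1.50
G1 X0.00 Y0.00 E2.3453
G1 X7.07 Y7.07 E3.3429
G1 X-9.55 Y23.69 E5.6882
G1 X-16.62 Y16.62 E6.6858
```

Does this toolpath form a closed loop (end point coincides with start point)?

yes

Start point (G0): (-16.62, 16.62). End point (last G1): the path returns to the start — closed.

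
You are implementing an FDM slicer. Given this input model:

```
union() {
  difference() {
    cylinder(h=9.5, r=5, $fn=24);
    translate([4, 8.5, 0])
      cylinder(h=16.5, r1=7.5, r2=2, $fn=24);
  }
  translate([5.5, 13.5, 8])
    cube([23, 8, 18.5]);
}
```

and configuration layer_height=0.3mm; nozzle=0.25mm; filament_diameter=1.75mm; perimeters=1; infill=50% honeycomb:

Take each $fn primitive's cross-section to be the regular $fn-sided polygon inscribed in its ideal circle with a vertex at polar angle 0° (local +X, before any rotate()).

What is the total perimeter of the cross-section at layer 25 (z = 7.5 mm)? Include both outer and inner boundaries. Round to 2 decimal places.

31.33 mm

At z = 7.5 mm: the r=5 cylinder gives a regular 24-gon of circumradius 5 (constant along its height) (perimeter = 2·24·5.000·sin(180°/24) = 31.33 mm); the cone at (4, 8.5) contributes a regular 24-gon of circumradius 5.000 (interpolated between r1=7.5 and r2=2 at t=0.455) (perimeter = 2·24·5.000·sin(180°/24) = 31.33 mm); After the difference (first − rest): starting from the r=5 cylinder, the cone at (4, 8.5) partially overlaps it — only the 1.19 mm² overlap (of its 77.65 mm²) is removed, clipping the outline — boundary = 31.33 mm; the cube at (5.5, 13.5) is absent (z outside [8, 26.5]); Combining (union): only the result so far is present, so the union is just that shape — boundary = 31.33 mm. Overall, the cross-section is a single solid region. Total boundary length (outer) = 31.33 mm.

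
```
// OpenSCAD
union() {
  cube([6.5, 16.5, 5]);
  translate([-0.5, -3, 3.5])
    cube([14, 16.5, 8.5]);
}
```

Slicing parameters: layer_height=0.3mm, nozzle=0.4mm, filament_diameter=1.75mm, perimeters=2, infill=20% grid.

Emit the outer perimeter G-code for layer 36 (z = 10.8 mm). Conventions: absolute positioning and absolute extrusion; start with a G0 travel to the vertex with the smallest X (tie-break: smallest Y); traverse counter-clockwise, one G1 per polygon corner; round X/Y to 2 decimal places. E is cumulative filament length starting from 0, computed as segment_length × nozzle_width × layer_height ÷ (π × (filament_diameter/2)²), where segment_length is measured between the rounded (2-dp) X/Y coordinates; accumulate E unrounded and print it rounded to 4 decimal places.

G0 X-0.50 Y-3.00 Z10.80
G1 X13.50 Y-3.00 E0.6985
G1 X13.50 Y13.50 E1.5217
G1 X-0.50 Y13.50 E2.2201
G1 X-0.50 Y-3.00 E3.0433

At z = 10.8 mm: the cube does not reach this height (z outside [0, 5]); the cube at (-0.5, -3) is present — its section is the full 14×16.5 rectangle; Combining (union): only the 14×16.5 cube at (-0.5, -3) is present, so the union is just that shape — 1 connected region. The outline is a single polygon with 4 vertices. Extrusion per mm of travel: 0.4 × 0.3 / (π × 0.875²) = 0.049890. Accumulating E over each segment gives final E = 3.0433.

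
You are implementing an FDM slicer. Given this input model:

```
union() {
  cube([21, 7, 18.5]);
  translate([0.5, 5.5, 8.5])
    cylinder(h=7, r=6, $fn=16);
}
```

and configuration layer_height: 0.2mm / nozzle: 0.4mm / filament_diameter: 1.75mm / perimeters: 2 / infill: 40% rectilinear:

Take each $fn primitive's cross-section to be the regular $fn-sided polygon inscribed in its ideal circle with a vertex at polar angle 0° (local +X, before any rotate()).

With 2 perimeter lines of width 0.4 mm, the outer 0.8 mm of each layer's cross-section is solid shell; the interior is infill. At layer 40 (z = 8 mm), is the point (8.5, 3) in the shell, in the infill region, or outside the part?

infill

At z = 8 mm: the cube (footprint 21×7) is included at this height; the cylinder at (0.5, 5.5) does not reach this height (z outside [8.5, 15.5]); Merging all regions: only the 21×7 cube is present, so the union is just that shape — 1 connected region. Overall, the cross-section is a single solid region. The nearest boundary edge runs (0.00, 0.00)→(21.00, 0.00); distance from the point to it = 3.00 mm. The point is inside the cross-section and 3.00 mm from the nearest boundary — more than the 0.8 mm shell width (2 × 0.4), so it's in the infill interior.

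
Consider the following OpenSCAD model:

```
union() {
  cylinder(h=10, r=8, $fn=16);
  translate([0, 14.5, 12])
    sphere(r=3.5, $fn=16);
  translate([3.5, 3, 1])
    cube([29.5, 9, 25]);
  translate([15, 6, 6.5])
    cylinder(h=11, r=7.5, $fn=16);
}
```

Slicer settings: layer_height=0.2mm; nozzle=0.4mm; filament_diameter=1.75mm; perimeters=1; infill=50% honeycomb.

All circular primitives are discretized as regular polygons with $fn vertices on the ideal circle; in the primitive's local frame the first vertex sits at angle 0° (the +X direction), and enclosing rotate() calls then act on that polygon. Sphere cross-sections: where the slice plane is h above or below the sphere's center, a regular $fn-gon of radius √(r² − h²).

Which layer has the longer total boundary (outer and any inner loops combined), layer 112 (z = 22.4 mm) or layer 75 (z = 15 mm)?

Layer 112 (z = 22.4): the cylinder is not intersected at this z (z outside [0, 10]); the sphere at (0, 14.5) is absent (|z−center|=10.400 > r=3.5); the 29.5×9 cube at (3.5, 3) contributes its full rectangle (perimeter 77.00 mm); the cylinder at (15, 6) is not intersected at this z (z outside [6.5, 17.5]); Combining (union): only the 29.5×9 cube at (3.5, 3) is present, so the union is just that shape — boundary = 77.00 mm. So its perimeter = 77.00 mm. Layer 75 (z = 15): the cylinder does not reach this height (z outside [0, 10]); the r=3.5 sphere at (0, 14.5) contributes a regular 16-gon of circumradius √(3.5²−3²) = 1.803 (perimeter = 2·16·1.803·sin(180°/16) = 11.25 mm); the 29.5×9 cube at (3.5, 3) contributes its full rectangle (perimeter 77.00 mm); the r=7.5 cylinder at (15, 6) contributes a regular 16-gon of circumradius 7.5 (perimeter = 2·16·7.500·sin(180°/16) = 46.82 mm); Merging all regions: the regions partially overlap (shared area 121.04 mm²), so the edge portions inside another operand are dropped and the merged outline is re-measured after clipping — boundary = 92.49 mm. So its perimeter = 92.49 mm. Layer 75 is larger (92.49 vs 77.00 mm).

layer 75 (z = 15 mm)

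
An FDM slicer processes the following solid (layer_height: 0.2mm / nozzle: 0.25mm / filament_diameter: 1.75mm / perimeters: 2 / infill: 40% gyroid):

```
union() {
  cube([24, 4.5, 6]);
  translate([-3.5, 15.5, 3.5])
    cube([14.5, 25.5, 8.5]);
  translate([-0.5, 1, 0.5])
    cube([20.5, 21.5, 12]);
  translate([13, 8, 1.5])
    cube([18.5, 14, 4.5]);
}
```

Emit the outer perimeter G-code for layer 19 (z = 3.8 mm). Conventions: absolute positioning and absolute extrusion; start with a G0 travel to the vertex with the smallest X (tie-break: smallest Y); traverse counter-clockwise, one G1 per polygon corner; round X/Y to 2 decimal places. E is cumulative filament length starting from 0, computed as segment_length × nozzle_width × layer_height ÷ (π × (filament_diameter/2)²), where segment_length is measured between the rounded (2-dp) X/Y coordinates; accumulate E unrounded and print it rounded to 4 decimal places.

At z = 3.8 mm: the cube (footprint 24×4.5) is included at this height; the 14.5×25.5 cube at (-3.5, 15.5) contributes its full rectangle; the 20.5×21.5 cube at (-0.5, 1) contributes its full rectangle; the 18.5×14 cube at (13, 8) contributes its full rectangle; Merging all regions: the regions partially overlap (shared area 248.50 mm²), so overlapping operands fuse into one piece — 1 connected region. The outline is a single polygon with 16 vertices. Extrusion per mm of travel: 0.25 × 0.2 / (π × 0.875²) = 0.020788. Accumulating E over each segment gives final E = 3.3260.

G0 X-3.50 Y15.50 Z3.80
G1 X-0.50 Y15.50 E0.0624
G1 X-0.50 Y1.00 E0.3638
G1 X0.00 Y1.00 E0.3742
G1 X0.00 Y0.00 E0.3950
G1 X24.00 Y0.00 E0.8939
G1 X24.00 Y4.50 E0.9874
G1 X20.00 Y4.50 E1.0706
G1 X20.00 Y8.00 E1.1433
G1 X31.50 Y8.00 E1.3824
G1 X31.50 Y22.00 E1.6734
G1 X20.00 Y22.00 E1.9125
G1 X20.00 Y22.50 E1.9229
G1 X11.00 Y22.50 E2.1099
G1 X11.00 Y41.00 E2.4945
G1 X-3.50 Y41.00 E2.7959
G1 X-3.50 Y15.50 E3.3260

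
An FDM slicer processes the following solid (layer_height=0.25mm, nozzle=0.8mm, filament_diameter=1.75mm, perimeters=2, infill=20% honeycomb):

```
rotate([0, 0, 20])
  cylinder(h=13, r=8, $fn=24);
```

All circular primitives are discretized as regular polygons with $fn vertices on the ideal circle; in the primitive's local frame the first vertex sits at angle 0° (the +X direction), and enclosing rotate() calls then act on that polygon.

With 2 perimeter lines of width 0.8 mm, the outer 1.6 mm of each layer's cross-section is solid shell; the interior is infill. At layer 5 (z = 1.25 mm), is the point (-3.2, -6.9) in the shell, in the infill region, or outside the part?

At z = 1.25 mm: the r=8 cylinder contributes a regular 24-gon of circumradius 8; (rotated 20° about Z; rotation is an isometry so areas/perimeters/island counts are preserved). Overall, the cross-section is a single solid region. Undo the 20° rotation: the query point maps to (-5.367, -5.389) in the un-rotated model frame. The nearest boundary edge runs (-5.66, -5.66)→(-4.00, -6.93); distance from the point to it = 0.39 mm. The point is inside the cross-section, 0.39 mm from the nearest boundary — within the 1.6 mm shell band (2 × 0.8).

shell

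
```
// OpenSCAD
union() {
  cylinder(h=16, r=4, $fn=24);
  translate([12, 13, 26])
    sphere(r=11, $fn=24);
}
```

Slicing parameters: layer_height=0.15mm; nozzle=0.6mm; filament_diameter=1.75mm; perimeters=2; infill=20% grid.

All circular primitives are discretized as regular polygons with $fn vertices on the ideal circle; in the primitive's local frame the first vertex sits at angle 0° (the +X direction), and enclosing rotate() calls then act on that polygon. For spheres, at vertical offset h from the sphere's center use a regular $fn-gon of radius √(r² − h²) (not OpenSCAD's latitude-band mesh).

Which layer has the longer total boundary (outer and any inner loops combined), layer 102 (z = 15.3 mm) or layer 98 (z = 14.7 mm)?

Layer 102 (z = 15.3): the r=4 cylinder gives a regular 24-gon of circumradius 4 (constant along its height) (perimeter = 2·24·4.000·sin(180°/24) = 25.06 mm); the r=11 sphere at (12, 13) contributes a regular 24-gon of circumradius √(11²−10.7²) = 2.551 (perimeter = 2·24·2.551·sin(180°/24) = 15.99 mm); Merging all regions: the 2 present regions are separate (no shared area or edge), so areas and boundary lengths simply add and each stays a separate island — boundary = 41.05 mm. So its perimeter = 41.05 mm. Layer 98 (z = 14.7): the cylinder: section is a regular 24-gon, circumradius r=4 (perimeter = 2·24·4.000·sin(180°/24) = 25.06 mm); the sphere at (12, 13) is not intersected at this z (|z−center|=11.300 > r=11); Merging all regions: only the r=4 cylinder is present, so the union is just that shape — boundary = 25.06 mm. So its perimeter = 25.06 mm. Layer 102 is larger (41.05 vs 25.06 mm).

layer 102 (z = 15.3 mm)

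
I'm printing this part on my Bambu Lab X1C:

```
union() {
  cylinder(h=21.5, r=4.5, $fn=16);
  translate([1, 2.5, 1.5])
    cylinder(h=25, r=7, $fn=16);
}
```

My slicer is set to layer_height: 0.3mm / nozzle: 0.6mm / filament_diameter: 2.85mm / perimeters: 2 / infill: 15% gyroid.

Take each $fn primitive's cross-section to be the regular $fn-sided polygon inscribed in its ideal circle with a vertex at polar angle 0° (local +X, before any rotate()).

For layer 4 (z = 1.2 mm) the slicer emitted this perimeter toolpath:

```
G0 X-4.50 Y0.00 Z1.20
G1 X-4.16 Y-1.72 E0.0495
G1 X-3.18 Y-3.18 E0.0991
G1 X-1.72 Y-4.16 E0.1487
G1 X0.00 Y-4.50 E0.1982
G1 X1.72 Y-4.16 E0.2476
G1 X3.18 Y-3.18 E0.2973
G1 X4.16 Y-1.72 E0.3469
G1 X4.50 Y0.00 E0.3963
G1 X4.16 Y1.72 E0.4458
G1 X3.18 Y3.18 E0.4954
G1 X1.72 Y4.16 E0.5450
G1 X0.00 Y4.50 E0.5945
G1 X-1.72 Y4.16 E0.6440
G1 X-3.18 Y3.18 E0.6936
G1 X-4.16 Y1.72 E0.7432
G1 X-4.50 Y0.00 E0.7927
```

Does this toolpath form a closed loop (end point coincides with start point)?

Start point (G0): (-4.50, 0.00). End point (last G1): the path returns to the start — closed.

yes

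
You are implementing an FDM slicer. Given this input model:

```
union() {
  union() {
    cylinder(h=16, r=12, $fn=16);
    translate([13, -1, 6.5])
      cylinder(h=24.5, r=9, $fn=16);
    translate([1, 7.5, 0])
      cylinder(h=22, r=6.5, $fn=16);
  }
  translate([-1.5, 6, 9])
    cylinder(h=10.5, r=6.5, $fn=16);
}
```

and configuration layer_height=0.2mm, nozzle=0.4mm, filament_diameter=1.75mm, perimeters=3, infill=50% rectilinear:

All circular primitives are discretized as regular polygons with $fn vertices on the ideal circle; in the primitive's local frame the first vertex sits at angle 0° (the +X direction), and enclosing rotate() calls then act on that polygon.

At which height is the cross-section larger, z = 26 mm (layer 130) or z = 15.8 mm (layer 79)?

Layer 130 (z = 26): the cylinder does not reach this height (z outside [0, 16]); the r=9 cylinder at (13, -1) gives a regular 16-gon of circumradius 9 (constant along its height) (area = (16/2)·9.000²·sin(360°/16) = 247.98 mm²); the cylinder at (1, 7.5) is absent (z outside [0, 22]); Taking the union: only the r=9 cylinder at (13, -1) is present, so the union is just that shape — area = 247.98 mm²; the cylinder at (-1.5, 6) does not reach this height (z outside [9, 19.5]); Taking the union: only the result so far is present, so the union is just that shape — area = 247.98 mm². So its area = 247.98 mm². Layer 79 (z = 15.8): the r=12 cylinder contributes a regular 16-gon of circumradius 12 (area = (16/2)·12.000²·sin(360°/16) = 440.85 mm²); the r=9 cylinder at (13, -1) gives a regular 16-gon of circumradius 9 (constant along its height) (area = (16/2)·9.000²·sin(360°/16) = 247.98 mm²); the r=6.5 cylinder at (1, 7.5) contributes a regular 16-gon of circumradius 6.5 (area = (16/2)·6.500²·sin(360°/16) = 129.35 mm²); Merging all regions: the regions partially overlap — summed areas 818.18 mm² minus the doubly-counted overlap 195.49 mm² gives 622.69 mm² — area = 622.69 mm²; the cylinder at (-1.5, 6): section is a regular 16-gon, circumradius r=6.5 (area = (16/2)·6.500²·sin(360°/16) = 129.35 mm²); Combining (union): the regions partially overlap — summed areas 752.04 mm² minus the doubly-counted overlap 127.96 mm² gives 624.08 mm² — area = 624.08 mm². So its area = 624.08 mm². Layer 79 is larger (624.08 vs 247.98 mm²).

layer 79 (z = 15.8 mm)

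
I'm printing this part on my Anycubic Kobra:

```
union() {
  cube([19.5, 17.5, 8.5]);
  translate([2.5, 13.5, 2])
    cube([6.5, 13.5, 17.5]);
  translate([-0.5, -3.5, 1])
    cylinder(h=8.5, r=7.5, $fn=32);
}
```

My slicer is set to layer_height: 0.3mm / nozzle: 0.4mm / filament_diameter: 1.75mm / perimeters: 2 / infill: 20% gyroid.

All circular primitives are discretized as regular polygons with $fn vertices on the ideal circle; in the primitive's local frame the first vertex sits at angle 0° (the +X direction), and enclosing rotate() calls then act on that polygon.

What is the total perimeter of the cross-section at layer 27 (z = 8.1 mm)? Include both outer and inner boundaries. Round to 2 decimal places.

At z = 8.1 mm: the cube is present — its section is the full 19.5×17.5 rectangle (perimeter 74.00 mm); the 6.5×13.5 cube at (2.5, 13.5) contributes its full rectangle (perimeter 40.00 mm); the r=7.5 cylinder at (-0.5, -3.5) gives a regular 32-gon of circumradius 7.5 (constant along its height) (perimeter = 2·32·7.500·sin(180°/32) = 47.05 mm); Combining (union): the regions partially overlap (shared area 42.73 mm²), so the edge portions inside another operand are dropped and the merged outline is re-measured after clipping — boundary = 122.40 mm. Overall, the cross-section is a single solid region. Total boundary length (outer) = 122.40 mm.

122.40 mm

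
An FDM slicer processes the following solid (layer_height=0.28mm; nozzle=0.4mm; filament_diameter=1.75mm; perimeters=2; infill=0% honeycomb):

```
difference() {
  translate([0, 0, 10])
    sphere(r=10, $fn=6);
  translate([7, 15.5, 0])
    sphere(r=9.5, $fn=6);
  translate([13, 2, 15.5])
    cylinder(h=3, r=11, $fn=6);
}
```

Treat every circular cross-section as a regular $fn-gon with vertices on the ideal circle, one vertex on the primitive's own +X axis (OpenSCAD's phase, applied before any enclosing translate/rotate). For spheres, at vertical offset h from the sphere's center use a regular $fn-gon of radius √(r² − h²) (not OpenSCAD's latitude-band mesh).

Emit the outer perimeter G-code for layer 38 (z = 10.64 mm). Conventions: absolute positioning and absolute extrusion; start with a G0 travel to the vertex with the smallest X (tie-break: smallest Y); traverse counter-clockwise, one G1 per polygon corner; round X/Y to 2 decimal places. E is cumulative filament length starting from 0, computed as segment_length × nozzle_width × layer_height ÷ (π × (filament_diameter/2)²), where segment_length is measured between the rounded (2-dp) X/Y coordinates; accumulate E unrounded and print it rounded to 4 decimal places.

At z = 10.64 mm: the r=10 sphere slices to a regular 6-gon of circumradius 9.979 (√(r²−h²) with h=0.64 from center); the sphere at (7, 15.5) is absent (|z−center|=10.640 > r=9.5); the cylinder at (13, 2) is not intersected at this z (z outside [15.5, 18.5]); Subtracting the remaining from the first: none of the subtracted shapes is present at this height, so the r=10 sphere is unchanged — 1 connected region. The outline is a single polygon with 6 vertices. Extrusion per mm of travel: 0.4 × 0.28 / (π × 0.875²) = 0.046564. Accumulating E over each segment gives final E = 2.7878.

G0 X-9.98 Y0.00 Z10.64
G1 X-4.99 Y-8.64 E0.4646
G1 X4.99 Y-8.64 E0.9293
G1 X9.98 Y0.00 E1.3939
G1 X4.99 Y8.64 E1.8585
G1 X-4.99 Y8.64 E2.3232
G1 X-9.98 Y0.00 E2.7878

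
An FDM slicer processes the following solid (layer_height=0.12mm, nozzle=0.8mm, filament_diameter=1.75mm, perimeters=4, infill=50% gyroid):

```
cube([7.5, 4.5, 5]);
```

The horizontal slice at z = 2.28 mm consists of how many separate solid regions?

1

At z = 2.28 mm: the cube is present — its section is the full 7.5×4.5 rectangle. The result has 1 disconnected region.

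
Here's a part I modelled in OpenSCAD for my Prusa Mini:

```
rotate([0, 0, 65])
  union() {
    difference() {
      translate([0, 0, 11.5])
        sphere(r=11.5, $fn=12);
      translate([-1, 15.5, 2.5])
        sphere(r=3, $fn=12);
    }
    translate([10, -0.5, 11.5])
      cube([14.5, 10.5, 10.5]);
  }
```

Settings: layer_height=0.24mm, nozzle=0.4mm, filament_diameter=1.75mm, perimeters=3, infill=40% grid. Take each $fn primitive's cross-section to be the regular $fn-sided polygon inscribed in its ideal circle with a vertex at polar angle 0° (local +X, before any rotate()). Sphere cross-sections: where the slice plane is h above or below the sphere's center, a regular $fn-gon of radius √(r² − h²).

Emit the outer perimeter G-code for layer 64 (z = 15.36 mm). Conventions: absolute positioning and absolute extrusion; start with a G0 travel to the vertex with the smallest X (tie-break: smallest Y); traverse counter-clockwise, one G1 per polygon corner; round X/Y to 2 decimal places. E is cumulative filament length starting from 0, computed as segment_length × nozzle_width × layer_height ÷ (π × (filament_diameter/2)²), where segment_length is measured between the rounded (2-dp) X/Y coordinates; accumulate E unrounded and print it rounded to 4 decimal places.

G0 X-10.79 Y-0.94 Z15.36
G1 X-8.87 Y-6.21 E0.2239
G1 X-4.58 Y-9.82 E0.4476
G1 X0.94 Y-10.79 E0.6713
G1 X6.21 Y-8.87 E0.8952
G1 X9.82 Y-4.58 E1.1190
G1 X10.79 Y0.94 E1.3427
G1 X8.87 Y6.21 E1.5665
G1 X4.97 Y9.49 E1.7699
G1 X10.81 Y21.99 E2.3206
G1 X1.29 Y26.43 E2.7398
G1 X-4.84 Y13.29 E3.3185
G1 X1.41 Y10.38 E3.5937
G1 X-0.94 Y10.79 E3.6889
G1 X-6.21 Y8.87 E3.9128
G1 X-9.82 Y4.58 E4.1366
G1 X-10.79 Y-0.94 E4.3603

At z = 15.36 mm: the sphere: section is a regular 12-gon, circumradius = √(r²−h²) = √(11.5²−3.86²) = 10.833; the sphere at (-1, 15.5) is absent (|z−center|=12.860 > r=3); After the difference (first − rest): none of the subtracted shapes is present at this height, so the r=11.5 sphere is unchanged — 1 connected region; the 14.5×10.5 cube at (10, -0.5) contributes its full rectangle; Taking the union: the regions partially overlap (shared area 1.68 mm²), so overlapping operands fuse into one piece — 1 connected region; (rotated 65° about Z; rotation is an isometry so areas/perimeters/island counts are preserved). The outline is a single polygon with 16 vertices. Extrusion per mm of travel: 0.4 × 0.24 / (π × 0.875²) = 0.039912. Accumulating E over each segment gives final E = 4.3603.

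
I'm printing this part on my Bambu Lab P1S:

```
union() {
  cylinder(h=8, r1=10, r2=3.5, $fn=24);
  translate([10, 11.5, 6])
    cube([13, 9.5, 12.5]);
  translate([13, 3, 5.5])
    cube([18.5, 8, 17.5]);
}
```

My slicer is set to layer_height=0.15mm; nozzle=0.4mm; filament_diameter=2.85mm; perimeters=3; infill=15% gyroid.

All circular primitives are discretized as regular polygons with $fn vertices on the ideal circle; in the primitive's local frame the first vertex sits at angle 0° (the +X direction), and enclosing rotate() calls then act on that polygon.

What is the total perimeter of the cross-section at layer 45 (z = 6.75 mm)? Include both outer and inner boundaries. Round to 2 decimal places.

126.29 mm

At z = 6.75 mm: the cone contributes a regular 24-gon of circumradius 4.516 (interpolated between r1=10 and r2=3.5 at t=0.844) (perimeter = 2·24·4.516·sin(180°/24) = 28.29 mm); the cube at (10, 11.5) is present — its section is the full 13×9.5 rectangle (perimeter 45.00 mm); the cube at (13, 3) is present — its section is the full 18.5×8 rectangle (perimeter 53.00 mm); Taking the union: the 3 present regions are separate (no shared area or edge), so areas and boundary lengths simply add and each stays a separate island — boundary = 126.29 mm. Overall, the cross-section has 3 separate islands. Total boundary length (outer) = 126.29 mm.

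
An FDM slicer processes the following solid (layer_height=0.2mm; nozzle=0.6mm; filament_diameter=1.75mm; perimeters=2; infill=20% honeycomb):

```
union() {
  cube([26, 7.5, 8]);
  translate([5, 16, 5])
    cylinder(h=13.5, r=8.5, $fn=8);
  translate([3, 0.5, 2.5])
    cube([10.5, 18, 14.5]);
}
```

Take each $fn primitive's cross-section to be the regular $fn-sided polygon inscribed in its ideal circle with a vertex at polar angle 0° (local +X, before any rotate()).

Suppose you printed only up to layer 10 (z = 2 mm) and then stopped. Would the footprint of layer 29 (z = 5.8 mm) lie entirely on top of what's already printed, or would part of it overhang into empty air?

part overhangs

Compare the two slices. At z = 2: the cube is present — its section is the full 26×7.5 rectangle (area 195.00 mm²); the cylinder at (5, 16) is absent (z outside [5, 18.5]); the cube at (3, 0.5) is not intersected at this z (z outside [2.5, 17]); Taking the union: only the 26×7.5 cube is present, so the union is just that shape — area = 195.00 mm². At z = 5.8: the cube (footprint 26×7.5) is included at this height (area 195.00 mm²); the r=8.5 cylinder at (5, 16) gives a regular 8-gon of circumradius 8.5 (constant along its height) (area = (8/2)·8.500²·sin(360°/8) = 204.35 mm²); the 10.5×18 cube at (3, 0.5) contributes its full rectangle (area 189.00 mm²); Combining (union): the regions partially overlap — summed areas 588.35 mm² minus the doubly-counted overlap 165.72 mm² gives 422.64 mm² — area = 422.64 mm². Checking containment: at z = 5.8 the cross-section extends beyond the z = 2 cross-section by about 227.64 mm².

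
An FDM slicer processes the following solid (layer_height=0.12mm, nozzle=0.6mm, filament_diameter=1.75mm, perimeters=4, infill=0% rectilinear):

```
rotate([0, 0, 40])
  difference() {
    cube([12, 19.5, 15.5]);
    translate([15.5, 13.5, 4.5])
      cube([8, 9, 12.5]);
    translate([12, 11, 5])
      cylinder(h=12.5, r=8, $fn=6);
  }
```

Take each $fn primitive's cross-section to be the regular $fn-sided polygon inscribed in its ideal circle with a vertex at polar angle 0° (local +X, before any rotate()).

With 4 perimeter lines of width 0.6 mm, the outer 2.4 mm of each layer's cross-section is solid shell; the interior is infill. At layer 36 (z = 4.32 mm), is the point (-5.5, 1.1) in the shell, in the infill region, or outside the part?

outside

At z = 4.32 mm: the cube (footprint 12×19.5) is included at this height; the cube at (15.5, 13.5) is absent (z outside [4.5, 17]); the cylinder at (12, 11) does not reach this height (z outside [5, 17.5]); Subtracting the remaining from the first: none of the subtracted shapes is present at this height, so the 12×19.5 cube is unchanged — 1 connected region; (whole slice rotated 40° about Z — lengths, areas and connectivity unchanged). Overall, the cross-section is a single solid region. Undo the 40° rotation: the query point maps to (-3.506, 4.378) in the un-rotated model frame. The nearest boundary edge runs (0.00, 19.50)→(0.00, 0.00); distance from the point to it = 3.51 mm. The point is not inside any of the regions above, so it lies outside the cross-section (3.51 mm from the nearest boundary).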